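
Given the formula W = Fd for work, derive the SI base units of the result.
Units of each symbol in W = Fd:
  F (force): kg·m/s²
  d (displacement): m

Multiplying the contributions: [kg·m/s²] · [m]
Adding exponents of each base unit: kg: 1, m: 2, s: -2
SI base units of work: kg·m²/s²

Answer: kg·m²/s²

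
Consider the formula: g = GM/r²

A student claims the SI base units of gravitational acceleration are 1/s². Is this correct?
Units of each symbol in g = GM/r²:
  G (gravitational constant): m³/(kg·s²)
  M (mass): kg
  r (distance): m  → to the power 2 in the denominator, contributes 1/m²

Multiplying the contributions: [m³/(kg·s²)] · [kg] · [1/m²]
Adding exponents of each base unit: m: 1, s: -2
SI base units of gravitational acceleration: m/s²

The claimed units 1/s² (exponents s: -2) do not match the derived units m/s² (exponents m: 1, s: -2), so the claim is incorrect.

Answer: No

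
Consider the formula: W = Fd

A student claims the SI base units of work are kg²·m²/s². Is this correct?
Units of each symbol in W = Fd:
  F (force): kg·m/s²
  d (displacement): m

Multiplying the contributions: [kg·m/s²] · [m]
Adding exponents of each base unit: kg: 1, m: 2, s: -2
SI base units of work: kg·m²/s²

The claimed units kg²·m²/s² (exponents kg: 2, m: 2, s: -2) do not match the derived units kg·m²/s² (exponents kg: 1, m: 2, s: -2), so the claim is incorrect.

Answer: No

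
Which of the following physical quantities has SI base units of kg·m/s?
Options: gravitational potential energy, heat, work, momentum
Checking the SI base units of each option:
  gravitational potential energy (U = -GMm/r): kg·m²/s²  ✗
  heat (Q = mcΔT): kg·m²/s²  ✗
  work (W = Fd): kg·m²/s²  ✗
  momentum (p = mv): kg·m/s  ✓ matches

Only momentum has units kg·m/s.

Answer: momentum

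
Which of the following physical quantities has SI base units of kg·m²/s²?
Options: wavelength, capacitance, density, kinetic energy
Checking the SI base units of each option:
  wavelength (λ = v/f): m  ✗
  capacitance (C = Q/V): s⁴·A²/(kg·m²)  ✗
  density (ρ = m/V): kg/m³  ✗
  kinetic energy (E = ½mv²): kg·m²/s²  ✓ matches

Only kinetic energy has units kg·m²/s².

Answer: kinetic energy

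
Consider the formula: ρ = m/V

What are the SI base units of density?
Units of each symbol in ρ = m/V:
  m (mass): kg
  V (volume): m³  → in the denominator, contributes 1/m³

Multiplying the contributions: [kg] · [1/m³]
Adding exponents of each base unit: kg: 1, m: -3
SI base units of density: kg/m³

Answer: kg/m³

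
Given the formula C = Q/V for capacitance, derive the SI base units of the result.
Units of each symbol in C = Q/V:
  Q (charge, in coulombs): s·A
  V (voltage, in volts): kg·m²/(s³·A)  → in the denominator, contributes s³·A/(kg·m²)

Multiplying the contributions: [s·A] · [s³·A/(kg·m²)]
Adding exponents of each base unit: kg: -1, m: -2, s: 4, A: 2
SI base units of capacitance: s⁴·A²/(kg·m²)

Answer: s⁴·A²/(kg·m²)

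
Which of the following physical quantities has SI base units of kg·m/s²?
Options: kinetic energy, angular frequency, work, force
Checking the SI base units of each option:
  kinetic energy (E = ½mv²): kg·m²/s²  ✗
  angular frequency (ω = 2πf): 1/s  ✗
  work (W = Fd): kg·m²/s²  ✗
  force (F = ma): kg·m/s²  ✓ matches

Only force has units kg·m/s².

Answer: force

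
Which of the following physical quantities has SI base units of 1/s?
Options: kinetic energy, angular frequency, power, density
Checking the SI base units of each option:
  kinetic energy (E = ½mv²): kg·m²/s²  ✗
  angular frequency (ω = 2πf): 1/s  ✓ matches
  power (P = W/t): kg·m²/s³  ✗
  density (ρ = m/V): kg/m³  ✗

Only angular frequency has units 1/s.

Answer: angular frequency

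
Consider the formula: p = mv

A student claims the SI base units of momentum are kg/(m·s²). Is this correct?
Units of each symbol in p = mv:
  m (mass): kg
  v (velocity): m/s

Multiplying the contributions: [kg] · [m/s]
Adding exponents of each base unit: kg: 1, m: 1, s: -1
SI base units of momentum: kg·m/s

The claimed units kg/(m·s²) (exponents kg: 1, m: -1, s: -2) do not match the derived units kg·m/s (exponents kg: 1, m: 1, s: -1), so the claim is incorrect.

Answer: No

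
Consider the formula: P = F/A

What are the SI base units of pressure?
Units of each symbol in P = F/A:
  F (force): kg·m/s²
  A (area): m²  → in the denominator, contributes 1/m²

Multiplying the contributions: [kg·m/s²] · [1/m²]
Adding exponents of each base unit: kg: 1, m: -1, s: -2
SI base units of pressure: kg/(m·s²)

Answer: kg/(m·s²)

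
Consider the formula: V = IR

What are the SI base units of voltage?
Units of each symbol in V = IR:
  I (current): A
  R (resistance, in ohms): kg·m²/(s³·A²)

Multiplying the contributions: [A] · [kg·m²/(s³·A²)]
Adding exponents of each base unit: kg: 1, m: 2, s: -3, A: -1
SI base units of voltage: kg·m²/(s³·A)

Answer: kg·m²/(s³·A)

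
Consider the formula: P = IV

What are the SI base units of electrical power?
Units of each symbol in P = IV:
  I (current): A
  V (voltage, in volts): kg·m²/(s³·A)

Multiplying the contributions: [A] · [kg·m²/(s³·A)]
Adding exponents of each base unit: kg: 1, m: 2, s: -3
SI base units of electrical power: kg·m²/s³

Answer: kg·m²/s³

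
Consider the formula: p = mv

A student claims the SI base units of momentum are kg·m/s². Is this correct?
Units of each symbol in p = mv:
  m (mass): kg
  v (velocity): m/s

Multiplying the contributions: [kg] · [m/s]
Adding exponents of each base unit: kg: 1, m: 1, s: -1
SI base units of momentum: kg·m/s

The claimed units kg·m/s² (exponents kg: 1, m: 1, s: -2) do not match the derived units kg·m/s (exponents kg: 1, m: 1, s: -1), so the claim is incorrect.

Answer: No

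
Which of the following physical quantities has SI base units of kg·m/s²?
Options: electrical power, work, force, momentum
Checking the SI base units of each option:
  electrical power (P = IV): kg·m²/s³  ✗
  work (W = Fd): kg·m²/s²  ✗
  force (F = ma): kg·m/s²  ✓ matches
  momentum (p = mv): kg·m/s  ✗

Only force has units kg·m/s².

Answer: force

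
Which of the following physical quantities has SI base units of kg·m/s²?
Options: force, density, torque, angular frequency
Checking the SI base units of each option:
  force (F = ma): kg·m/s²  ✓ matches
  density (ρ = m/V): kg/m³  ✗
  torque (τ = Fr): kg·m²/s²  ✗
  angular frequency (ω = 2πf): 1/s  ✗

Only force has units kg·m/s².

Answer: force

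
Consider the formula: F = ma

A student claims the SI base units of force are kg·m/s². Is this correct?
Units of each symbol in F = ma:
  m (mass): kg
  a (acceleration): m/s²

Multiplying the contributions: [kg] · [m/s²]
Adding exponents of each base unit: kg: 1, m: 1, s: -2
SI base units of force: kg·m/s²

The claimed units kg·m/s² match the derived units, so the claim is correct.

Answer: Yes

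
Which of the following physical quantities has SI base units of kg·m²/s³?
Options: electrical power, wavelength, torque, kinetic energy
Checking the SI base units of each option:
  electrical power (P = IV): kg·m²/s³  ✓ matches
  wavelength (λ = v/f): m  ✗
  torque (τ = Fr): kg·m²/s²  ✗
  kinetic energy (E = ½mv²): kg·m²/s²  ✗

Only electrical power has units kg·m²/s³.

Answer: electrical power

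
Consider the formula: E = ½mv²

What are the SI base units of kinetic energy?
Units of each symbol in E = ½mv²:
  m (mass): kg
  v (speed): m/s  → to the power 2, contributes m²/s²
  The factor ½ is dimensionless.

Multiplying the contributions: [kg] · [m²/s²]
Adding exponents of each base unit: kg: 1, m: 2, s: -2
SI base units of kinetic energy: kg·m²/s²

Answer: kg·m²/s²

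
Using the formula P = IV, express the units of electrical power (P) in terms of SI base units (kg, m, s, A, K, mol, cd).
Units of each symbol in P = IV:
  I (current): A
  V (voltage, in volts): kg·m²/(s³·A)

Multiplying the contributions: [A] · [kg·m²/(s³·A)]
Adding exponents of each base unit: kg: 1, m: 2, s: -3
SI base units of electrical power: kg·m²/s³

Answer: kg·m²/s³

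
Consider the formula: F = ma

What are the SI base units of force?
Units of each symbol in F = ma:
  m (mass): kg
  a (acceleration): m/s²

Multiplying the contributions: [kg] · [m/s²]
Adding exponents of each base unit: kg: 1, m: 1, s: -2
SI base units of force: kg·m/s²

Answer: kg·m/s²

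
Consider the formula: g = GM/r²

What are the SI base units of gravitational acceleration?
Units of each symbol in g = GM/r²:
  G (gravitational constant): m³/(kg·s²)
  M (mass): kg
  r (distance): m  → to the power 2 in the denominator, contributes 1/m²

Multiplying the contributions: [m³/(kg·s²)] · [kg] · [1/m²]
Adding exponents of each base unit: m: 1, s: -2
SI base units of gravitational acceleration: m/s²

Answer: m/s²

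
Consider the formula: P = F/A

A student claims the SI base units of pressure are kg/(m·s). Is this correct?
Units of each symbol in P = F/A:
  F (force): kg·m/s²
  A (area): m²  → in the denominator, contributes 1/m²

Multiplying the contributions: [kg·m/s²] · [1/m²]
Adding exponents of each base unit: kg: 1, m: -1, s: -2
SI base units of pressure: kg/(m·s²)

The claimed units kg/(m·s) (exponents kg: 1, m: -1, s: -1) do not match the derived units kg/(m·s²) (exponents kg: 1, m: -1, s: -2), so the claim is incorrect.

Answer: No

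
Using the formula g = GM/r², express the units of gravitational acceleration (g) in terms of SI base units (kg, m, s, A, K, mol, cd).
Units of each symbol in g = GM/r²:
  G (gravitational constant): m³/(kg·s²)
  M (mass): kg
  r (distance): m  → to the power 2 in the denominator, contributes 1/m²

Multiplying the contributions: [m³/(kg·s²)] · [kg] · [1/m²]
Adding exponents of each base unit: m: 1, s: -2
SI base units of gravitational acceleration: m/s²

Answer: m/s²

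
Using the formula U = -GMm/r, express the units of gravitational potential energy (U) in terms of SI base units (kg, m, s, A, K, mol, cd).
Units of each symbol in U = -GMm/r:
  G (gravitational constant): m³/(kg·s²)
  M (mass): kg
  m (mass): kg
  r (distance): m  → in the denominator, contributes 1/m
  The minus sign does not affect the units.

Multiplying the contributions: [m³/(kg·s²)] · [kg] · [kg] · [1/m]
Adding exponents of each base unit: kg: 1, m: 2, s: -2
SI base units of gravitational potential energy: kg·m²/s²

Answer: kg·m²/s²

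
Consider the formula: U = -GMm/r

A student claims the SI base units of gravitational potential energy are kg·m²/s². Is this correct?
Units of each symbol in U = -GMm/r:
  G (gravitational constant): m³/(kg·s²)
  M (mass): kg
  m (mass): kg
  r (distance): m  → in the denominator, contributes 1/m
  The minus sign does not affect the units.

Multiplying the contributions: [m³/(kg·s²)] · [kg] · [kg] · [1/m]
Adding exponents of each base unit: kg: 1, m: 2, s: -2
SI base units of gravitational potential energy: kg·m²/s²

The claimed units kg·m²/s² match the derived units, so the claim is correct.

Answer: Yes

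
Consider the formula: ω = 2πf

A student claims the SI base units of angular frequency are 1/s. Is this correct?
Units of each symbol in ω = 2πf:
  f (frequency): 1/s
  The factor 2π is dimensionless.

Multiplying the contributions: [1/s]
Adding exponents of each base unit: s: -1
SI base units of angular frequency: 1/s

The claimed units 1/s match the derived units, so the claim is correct.

Answer: Yes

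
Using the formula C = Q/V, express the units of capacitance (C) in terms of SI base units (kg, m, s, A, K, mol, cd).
Units of each symbol in C = Q/V:
  Q (charge, in coulombs): s·A
  V (voltage, in volts): kg·m²/(s³·A)  → in the denominator, contributes s³·A/(kg·m²)

Multiplying the contributions: [s·A] · [s³·A/(kg·m²)]
Adding exponents of each base unit: kg: -1, m: -2, s: 4, A: 2
SI base units of capacitance: s⁴·A²/(kg·m²)

Answer: s⁴·A²/(kg·m²)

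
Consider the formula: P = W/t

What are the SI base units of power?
Units of each symbol in P = W/t:
  W (work): kg·m²/s²
  t (time): s  → in the denominator, contributes 1/s

Multiplying the contributions: [kg·m²/s²] · [1/s]
Adding exponents of each base unit: kg: 1, m: 2, s: -3
SI base units of power: kg·m²/s³

Answer: kg·m²/s³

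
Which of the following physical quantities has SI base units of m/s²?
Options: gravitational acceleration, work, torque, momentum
Checking the SI base units of each option:
  gravitational acceleration (g = GM/r²): m/s²  ✓ matches
  work (W = Fd): kg·m²/s²  ✗
  torque (τ = Fr): kg·m²/s²  ✗
  momentum (p = mv): kg·m/s  ✗

Only gravitational acceleration has units m/s².

Answer: gravitational acceleration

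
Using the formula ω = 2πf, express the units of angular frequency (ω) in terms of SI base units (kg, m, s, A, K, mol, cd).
Units of each symbol in ω = 2πf:
  f (frequency): 1/s
  The factor 2π is dimensionless.

Multiplying the contributions: [1/s]
Adding exponents of each base unit: s: -1
SI base units of angular frequency: 1/s

Answer: 1/s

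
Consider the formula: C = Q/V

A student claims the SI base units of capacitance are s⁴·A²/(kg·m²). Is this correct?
Units of each symbol in C = Q/V:
  Q (charge, in coulombs): s·A
  V (voltage, in volts): kg·m²/(s³·A)  → in the denominator, contributes s³·A/(kg·m²)

Multiplying the contributions: [s·A] · [s³·A/(kg·m²)]
Adding exponents of each base unit: kg: -1, m: -2, s: 4, A: 2
SI base units of capacitance: s⁴·A²/(kg·m²)

The claimed units s⁴·A²/(kg·m²) match the derived units, so the claim is correct.

Answer: Yes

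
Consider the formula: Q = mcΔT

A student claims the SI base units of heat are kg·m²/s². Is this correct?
Units of each symbol in Q = mcΔT:
  m (mass): kg
  c (specific heat capacity, in J/(kg·K)): m²/(s²·K)
  ΔT (temperature change): K

Multiplying the contributions: [kg] · [m²/(s²·K)] · [K]
Adding exponents of each base unit: kg: 1, m: 2, s: -2
SI base units of heat: kg·m²/s²

The claimed units kg·m²/s² match the derived units, so the claim is correct.

Answer: Yes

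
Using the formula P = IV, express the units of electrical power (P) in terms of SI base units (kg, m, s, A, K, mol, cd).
Units of each symbol in P = IV:
  I (current): A
  V (voltage, in volts): kg·m²/(s³·A)

Multiplying the contributions: [A] · [kg·m²/(s³·A)]
Adding exponents of each base unit: kg: 1, m: 2, s: -3
SI base units of electrical power: kg·m²/s³

Answer: kg·m²/s³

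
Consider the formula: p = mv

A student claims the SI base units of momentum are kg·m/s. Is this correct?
Units of each symbol in p = mv:
  m (mass): kg
  v (velocity): m/s

Multiplying the contributions: [kg] · [m/s]
Adding exponents of each base unit: kg: 1, m: 1, s: -1
SI base units of momentum: kg·m/s

The claimed units kg·m/s match the derived units, so the claim is correct.

Answer: Yes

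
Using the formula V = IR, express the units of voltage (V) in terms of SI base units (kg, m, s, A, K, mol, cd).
Units of each symbol in V = IR:
  I (current): A
  R (resistance, in ohms): kg·m²/(s³·A²)

Multiplying the contributions: [A] · [kg·m²/(s³·A²)]
Adding exponents of each base unit: kg: 1, m: 2, s: -3, A: -1
SI base units of voltage: kg·m²/(s³·A)

Answer: kg·m²/(s³·A)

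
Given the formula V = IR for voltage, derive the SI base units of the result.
Units of each symbol in V = IR:
  I (current): A
  R (resistance, in ohms): kg·m²/(s³·A²)

Multiplying the contributions: [A] · [kg·m²/(s³·A²)]
Adding exponents of each base unit: kg: 1, m: 2, s: -3, A: -1
SI base units of voltage: kg·m²/(s³·A)

Answer: kg·m²/(s³·A)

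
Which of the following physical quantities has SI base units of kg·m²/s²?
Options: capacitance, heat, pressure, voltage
Checking the SI base units of each option:
  capacitance (C = Q/V): s⁴·A²/(kg·m²)  ✗
  heat (Q = mcΔT): kg·m²/s²  ✓ matches
  pressure (P = F/A): kg/(m·s²)  ✗
  voltage (V = IR): kg·m²/(s³·A)  ✗

Only heat has units kg·m²/s².

Answer: heat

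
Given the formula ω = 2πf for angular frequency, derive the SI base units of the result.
Units of each symbol in ω = 2πf:
  f (frequency): 1/s
  The factor 2π is dimensionless.

Multiplying the contributions: [1/s]
Adding exponents of each base unit: s: -1
SI base units of angular frequency: 1/s

Answer: 1/s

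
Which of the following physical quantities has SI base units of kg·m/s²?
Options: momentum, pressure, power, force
Checking the SI base units of each option:
  momentum (p = mv): kg·m/s  ✗
  pressure (P = F/A): kg/(m·s²)  ✗
  power (P = W/t): kg·m²/s³  ✗
  force (F = ma): kg·m/s²  ✓ matches

Only force has units kg·m/s².

Answer: force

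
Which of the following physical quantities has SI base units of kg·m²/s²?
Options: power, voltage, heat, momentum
Checking the SI base units of each option:
  power (P = W/t): kg·m²/s³  ✗
  voltage (V = IR): kg·m²/(s³·A)  ✗
  heat (Q = mcΔT): kg·m²/s²  ✓ matches
  momentum (p = mv): kg·m/s  ✗

Only heat has units kg·m²/s².

Answer: heat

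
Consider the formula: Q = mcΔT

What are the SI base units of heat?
Units of each symbol in Q = mcΔT:
  m (mass): kg
  c (specific heat capacity, in J/(kg·K)): m²/(s²·K)
  ΔT (temperature change): K

Multiplying the contributions: [kg] · [m²/(s²·K)] · [K]
Adding exponents of each base unit: kg: 1, m: 2, s: -2
SI base units of heat: kg·m²/s²

Answer: kg·m²/s²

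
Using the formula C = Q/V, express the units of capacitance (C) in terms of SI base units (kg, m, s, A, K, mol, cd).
Units of each symbol in C = Q/V:
  Q (charge, in coulombs): s·A
  V (voltage, in volts): kg·m²/(s³·A)  → in the denominator, contributes s³·A/(kg·m²)

Multiplying the contributions: [s·A] · [s³·A/(kg·m²)]
Adding exponents of each base unit: kg: -1, m: -2, s: 4, A: 2
SI base units of capacitance: s⁴·A²/(kg·m²)

Answer: s⁴·A²/(kg·m²)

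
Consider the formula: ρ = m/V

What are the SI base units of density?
Units of each symbol in ρ = m/V:
  m (mass): kg
  V (volume): m³  → in the denominator, contributes 1/m³

Multiplying the contributions: [kg] · [1/m³]
Adding exponents of each base unit: kg: 1, m: -3
SI base units of density: kg/m³

Answer: kg/m³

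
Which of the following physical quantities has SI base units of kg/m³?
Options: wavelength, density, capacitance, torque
Checking the SI base units of each option:
  wavelength (λ = v/f): m  ✗
  density (ρ = m/V): kg/m³  ✓ matches
  capacitance (C = Q/V): s⁴·A²/(kg·m²)  ✗
  torque (τ = Fr): kg·m²/s²  ✗

Only density has units kg/m³.

Answer: density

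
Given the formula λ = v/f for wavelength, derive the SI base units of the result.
Units of each symbol in λ = v/f:
  v (wave speed): m/s
  f (frequency): 1/s  → in the denominator, contributes s

Multiplying the contributions: [m/s] · [s]
Adding exponents of each base unit: m: 1
SI base units of wavelength: m

Answer: m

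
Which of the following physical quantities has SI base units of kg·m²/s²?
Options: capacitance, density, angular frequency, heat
Checking the SI base units of each option:
  capacitance (C = Q/V): s⁴·A²/(kg·m²)  ✗
  density (ρ = m/V): kg/m³  ✗
  angular frequency (ω = 2πf): 1/s  ✗
  heat (Q = mcΔT): kg·m²/s²  ✓ matches

Only heat has units kg·m²/s².

Answer: heat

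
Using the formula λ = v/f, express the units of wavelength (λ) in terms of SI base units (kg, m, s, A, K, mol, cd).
Units of each symbol in λ = v/f:
  v (wave speed): m/s
  f (frequency): 1/s  → in the denominator, contributes s

Multiplying the contributions: [m/s] · [s]
Adding exponents of each base unit: m: 1
SI base units of wavelength: m

Answer: m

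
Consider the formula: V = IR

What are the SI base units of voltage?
Units of each symbol in V = IR:
  I (current): A
  R (resistance, in ohms): kg·m²/(s³·A²)

Multiplying the contributions: [A] · [kg·m²/(s³·A²)]
Adding exponents of each base unit: kg: 1, m: 2, s: -3, A: -1
SI base units of voltage: kg·m²/(s³·A)

Answer: kg·m²/(s³·A)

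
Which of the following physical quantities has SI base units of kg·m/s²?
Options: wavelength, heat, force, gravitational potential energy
Checking the SI base units of each option:
  wavelength (λ = v/f): m  ✗
  heat (Q = mcΔT): kg·m²/s²  ✗
  force (F = ma): kg·m/s²  ✓ matches
  gravitational potential energy (U = -GMm/r): kg·m²/s²  ✗

Only force has units kg·m/s².

Answer: force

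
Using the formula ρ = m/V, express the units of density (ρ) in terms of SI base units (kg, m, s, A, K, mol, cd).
Units of each symbol in ρ = m/V:
  m (mass): kg
  V (volume): m³  → in the denominator, contributes 1/m³

Multiplying the contributions: [kg] · [1/m³]
Adding exponents of each base unit: kg: 1, m: -3
SI base units of density: kg/m³

Answer: kg/m³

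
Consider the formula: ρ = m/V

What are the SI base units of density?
Units of each symbol in ρ = m/V:
  m (mass): kg
  V (volume): m³  → in the denominator, contributes 1/m³

Multiplying the contributions: [kg] · [1/m³]
Adding exponents of each base unit: kg: 1, m: -3
SI base units of density: kg/m³

Answer: kg/m³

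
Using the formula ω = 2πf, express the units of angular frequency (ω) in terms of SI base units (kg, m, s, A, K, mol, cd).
Units of each symbol in ω = 2πf:
  f (frequency): 1/s
  The factor 2π is dimensionless.

Multiplying the contributions: [1/s]
Adding exponents of each base unit: s: -1
SI base units of angular frequency: 1/s

Answer: 1/s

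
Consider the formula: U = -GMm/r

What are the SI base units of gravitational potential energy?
Units of each symbol in U = -GMm/r:
  G (gravitational constant): m³/(kg·s²)
  M (mass): kg
  m (mass): kg
  r (distance): m  → in the denominator, contributes 1/m
  The minus sign does not affect the units.

Multiplying the contributions: [m³/(kg·s²)] · [kg] · [kg] · [1/m]
Adding exponents of each base unit: kg: 1, m: 2, s: -2
SI base units of gravitational potential energy: kg·m²/s²

Answer: kg·m²/s²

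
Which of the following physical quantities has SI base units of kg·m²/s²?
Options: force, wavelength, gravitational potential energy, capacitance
Checking the SI base units of each option:
  force (F = ma): kg·m/s²  ✗
  wavelength (λ = v/f): m  ✗
  gravitational potential energy (U = -GMm/r): kg·m²/s²  ✓ matches
  capacitance (C = Q/V): s⁴·A²/(kg·m²)  ✗

Only gravitational potential energy has units kg·m²/s².

Answer: gravitational potential energy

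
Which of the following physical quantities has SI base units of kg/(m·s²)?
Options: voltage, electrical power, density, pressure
Checking the SI base units of each option:
  voltage (V = IR): kg·m²/(s³·A)  ✗
  electrical power (P = IV): kg·m²/s³  ✗
  density (ρ = m/V): kg/m³  ✗
  pressure (P = F/A): kg/(m·s²)  ✓ matches

Only pressure has units kg/(m·s²).

Answer: pressure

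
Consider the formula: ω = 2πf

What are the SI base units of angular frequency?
Units of each symbol in ω = 2πf:
  f (frequency): 1/s
  The factor 2π is dimensionless.

Multiplying the contributions: [1/s]
Adding exponents of each base unit: s: -1
SI base units of angular frequency: 1/s

Answer: 1/s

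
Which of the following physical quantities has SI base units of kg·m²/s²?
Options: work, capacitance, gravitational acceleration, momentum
Checking the SI base units of each option:
  work (W = Fd): kg·m²/s²  ✓ matches
  capacitance (C = Q/V): s⁴·A²/(kg·m²)  ✗
  gravitational acceleration (g = GM/r²): m/s²  ✗
  momentum (p = mv): kg·m/s  ✗

Only work has units kg·m²/s².

Answer: work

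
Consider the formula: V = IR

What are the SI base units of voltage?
Units of each symbol in V = IR:
  I (current): A
  R (resistance, in ohms): kg·m²/(s³·A²)

Multiplying the contributions: [A] · [kg·m²/(s³·A²)]
Adding exponents of each base unit: kg: 1, m: 2, s: -3, A: -1
SI base units of voltage: kg·m²/(s³·A)

Answer: kg·m²/(s³·A)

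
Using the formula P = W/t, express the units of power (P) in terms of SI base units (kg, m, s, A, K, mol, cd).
Units of each symbol in P = W/t:
  W (work): kg·m²/s²
  t (time): s  → in the denominator, contributes 1/s

Multiplying the contributions: [kg·m²/s²] · [1/s]
Adding exponents of each base unit: kg: 1, m: 2, s: -3
SI base units of power: kg·m²/s³

Answer: kg·m²/s³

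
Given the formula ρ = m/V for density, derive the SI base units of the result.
Units of each symbol in ρ = m/V:
  m (mass): kg
  V (volume): m³  → in the denominator, contributes 1/m³

Multiplying the contributions: [kg] · [1/m³]
Adding exponents of each base unit: kg: 1, m: -3
SI base units of density: kg/m³

Answer: kg/m³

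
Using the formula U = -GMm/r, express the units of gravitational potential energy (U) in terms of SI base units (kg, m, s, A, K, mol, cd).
Units of each symbol in U = -GMm/r:
  G (gravitational constant): m³/(kg·s²)
  M (mass): kg
  m (mass): kg
  r (distance): m  → in the denominator, contributes 1/m
  The minus sign does not affect the units.

Multiplying the contributions: [m³/(kg·s²)] · [kg] · [kg] · [1/m]
Adding exponents of each base unit: kg: 1, m: 2, s: -2
SI base units of gravitational potential energy: kg·m²/s²

Answer: kg·m²/s²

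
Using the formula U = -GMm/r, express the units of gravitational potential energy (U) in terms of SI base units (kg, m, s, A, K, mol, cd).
Units of each symbol in U = -GMm/r:
  G (gravitational constant): m³/(kg·s²)
  M (mass): kg
  m (mass): kg
  r (distance): m  → in the denominator, contributes 1/m
  The minus sign does not affect the units.

Multiplying the contributions: [m³/(kg·s²)] · [kg] · [kg] · [1/m]
Adding exponents of each base unit: kg: 1, m: 2, s: -2
SI base units of gravitational potential energy: kg·m²/s²

Answer: kg·m²/s²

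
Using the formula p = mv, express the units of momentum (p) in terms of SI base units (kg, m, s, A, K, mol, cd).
Units of each symbol in p = mv:
  m (mass): kg
  v (velocity): m/s

Multiplying the contributions: [kg] · [m/s]
Adding exponents of each base unit: kg: 1, m: 1, s: -1
SI base units of momentum: kg·m/s

Answer: kg·m/s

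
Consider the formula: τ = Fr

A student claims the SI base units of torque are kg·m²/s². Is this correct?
Units of each symbol in τ = Fr:
  F (force): kg·m/s²
  r (lever arm): m

Multiplying the contributions: [kg·m/s²] · [m]
Adding exponents of each base unit: kg: 1, m: 2, s: -2
SI base units of torque: kg·m²/s²

The claimed units kg·m²/s² match the derived units, so the claim is correct.

Answer: Yes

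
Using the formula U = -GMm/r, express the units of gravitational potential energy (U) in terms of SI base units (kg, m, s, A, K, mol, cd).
Units of each symbol in U = -GMm/r:
  G (gravitational constant): m³/(kg·s²)
  M (mass): kg
  m (mass): kg
  r (distance): m  → in the denominator, contributes 1/m
  The minus sign does not affect the units.

Multiplying the contributions: [m³/(kg·s²)] · [kg] · [kg] · [1/m]
Adding exponents of each base unit: kg: 1, m: 2, s: -2
SI base units of gravitational potential energy: kg·m²/s²

Answer: kg·m²/s²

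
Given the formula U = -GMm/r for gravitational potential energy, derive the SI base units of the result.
Units of each symbol in U = -GMm/r:
  G (gravitational constant): m³/(kg·s²)
  M (mass): kg
  m (mass): kg
  r (distance): m  → in the denominator, contributes 1/m
  The minus sign does not affect the units.

Multiplying the contributions: [m³/(kg·s²)] · [kg] · [kg] · [1/m]
Adding exponents of each base unit: kg: 1, m: 2, s: -2
SI base units of gravitational potential energy: kg·m²/s²

Answer: kg·m²/s²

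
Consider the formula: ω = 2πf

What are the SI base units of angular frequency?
Units of each symbol in ω = 2πf:
  f (frequency): 1/s
  The factor 2π is dimensionless.

Multiplying the contributions: [1/s]
Adding exponents of each base unit: s: -1
SI base units of angular frequency: 1/s

Answer: 1/s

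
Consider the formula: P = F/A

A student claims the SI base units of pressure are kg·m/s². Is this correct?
Units of each symbol in P = F/A:
  F (force): kg·m/s²
  A (area): m²  → in the denominator, contributes 1/m²

Multiplying the contributions: [kg·m/s²] · [1/m²]
Adding exponents of each base unit: kg: 1, m: -1, s: -2
SI base units of pressure: kg/(m·s²)

The claimed units kg·m/s² (exponents kg: 1, m: 1, s: -2) do not match the derived units kg/(m·s²) (exponents kg: 1, m: -1, s: -2), so the claim is incorrect.

Answer: No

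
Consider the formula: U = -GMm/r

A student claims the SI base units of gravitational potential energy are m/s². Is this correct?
Units of each symbol in U = -GMm/r:
  G (gravitational constant): m³/(kg·s²)
  M (mass): kg
  m (mass): kg
  r (distance): m  → in the denominator, contributes 1/m
  The minus sign does not affect the units.

Multiplying the contributions: [m³/(kg·s²)] · [kg] · [kg] · [1/m]
Adding exponents of each base unit: kg: 1, m: 2, s: -2
SI base units of gravitational potential energy: kg·m²/s²

The claimed units m/s² (exponents m: 1, s: -2) do not match the derived units kg·m²/s² (exponents kg: 1, m: 2, s: -2), so the claim is incorrect.

Answer: No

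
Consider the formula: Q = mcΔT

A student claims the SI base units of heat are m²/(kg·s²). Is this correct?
Units of each symbol in Q = mcΔT:
  m (mass): kg
  c (specific heat capacity, in J/(kg·K)): m²/(s²·K)
  ΔT (temperature change): K

Multiplying the contributions: [kg] · [m²/(s²·K)] · [K]
Adding exponents of each base unit: kg: 1, m: 2, s: -2
SI base units of heat: kg·m²/s²

The claimed units m²/(kg·s²) (exponents kg: -1, m: 2, s: -2) do not match the derived units kg·m²/s² (exponents kg: 1, m: 2, s: -2), so the claim is incorrect.

Answer: No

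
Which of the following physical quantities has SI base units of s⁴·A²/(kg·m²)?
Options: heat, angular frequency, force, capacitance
Checking the SI base units of each option:
  heat (Q = mcΔT): kg·m²/s²  ✗
  angular frequency (ω = 2πf): 1/s  ✗
  force (F = ma): kg·m/s²  ✗
  capacitance (C = Q/V): s⁴·A²/(kg·m²)  ✓ matches

Only capacitance has units s⁴·A²/(kg·m²).

Answer: capacitance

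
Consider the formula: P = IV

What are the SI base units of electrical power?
Units of each symbol in P = IV:
  I (current): A
  V (voltage, in volts): kg·m²/(s³·A)

Multiplying the contributions: [A] · [kg·m²/(s³·A)]
Adding exponents of each base unit: kg: 1, m: 2, s: -3
SI base units of electrical power: kg·m²/s³

Answer: kg·m²/s³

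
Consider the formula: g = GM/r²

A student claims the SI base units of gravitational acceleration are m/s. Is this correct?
Units of each symbol in g = GM/r²:
  G (gravitational constant): m³/(kg·s²)
  M (mass): kg
  r (distance): m  → to the power 2 in the denominator, contributes 1/m²

Multiplying the contributions: [m³/(kg·s²)] · [kg] · [1/m²]
Adding exponents of each base unit: m: 1, s: -2
SI base units of gravitational acceleration: m/s²

The claimed units m/s (exponents m: 1, s: -1) do not match the derived units m/s² (exponents m: 1, s: -2), so the claim is incorrect.

Answer: No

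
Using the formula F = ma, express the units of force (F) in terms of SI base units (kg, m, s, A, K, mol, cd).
Units of each symbol in F = ma:
  m (mass): kg
  a (acceleration): m/s²

Multiplying the contributions: [kg] · [m/s²]
Adding exponents of each base unit: kg: 1, m: 1, s: -2
SI base units of force: kg·m/s²

Answer: kg·m/s²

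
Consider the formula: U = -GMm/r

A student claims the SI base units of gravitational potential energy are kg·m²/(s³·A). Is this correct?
Units of each symbol in U = -GMm/r:
  G (gravitational constant): m³/(kg·s²)
  M (mass): kg
  m (mass): kg
  r (distance): m  → in the denominator, contributes 1/m
  The minus sign does not affect the units.

Multiplying the contributions: [m³/(kg·s²)] · [kg] · [kg] · [1/m]
Adding exponents of each base unit: kg: 1, m: 2, s: -2
SI base units of gravitational potential energy: kg·m²/s²

The claimed units kg·m²/(s³·A) (exponents kg: 1, m: 2, s: -3, A: -1) do not match the derived units kg·m²/s² (exponents kg: 1, m: 2, s: -2), so the claim is incorrect.

Answer: No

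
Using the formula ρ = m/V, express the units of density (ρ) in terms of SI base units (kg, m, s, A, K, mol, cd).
Units of each symbol in ρ = m/V:
  m (mass): kg
  V (volume): m³  → in the denominator, contributes 1/m³

Multiplying the contributions: [kg] · [1/m³]
Adding exponents of each base unit: kg: 1, m: -3
SI base units of density: kg/m³

Answer: kg/m³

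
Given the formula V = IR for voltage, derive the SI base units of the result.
Units of each symbol in V = IR:
  I (current): A
  R (resistance, in ohms): kg·m²/(s³·A²)

Multiplying the contributions: [A] · [kg·m²/(s³·A²)]
Adding exponents of each base unit: kg: 1, m: 2, s: -3, A: -1
SI base units of voltage: kg·m²/(s³·A)

Answer: kg·m²/(s³·A)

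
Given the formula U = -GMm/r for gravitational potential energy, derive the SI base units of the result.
Units of each symbol in U = -GMm/r:
  G (gravitational constant): m³/(kg·s²)
  M (mass): kg
  m (mass): kg
  r (distance): m  → in the denominator, contributes 1/m
  The minus sign does not affect the units.

Multiplying the contributions: [m³/(kg·s²)] · [kg] · [kg] · [1/m]
Adding exponents of each base unit: kg: 1, m: 2, s: -2
SI base units of gravitational potential energy: kg·m²/s²

Answer: kg·m²/s²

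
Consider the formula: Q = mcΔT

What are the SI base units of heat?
Units of each symbol in Q = mcΔT:
  m (mass): kg
  c (specific heat capacity, in J/(kg·K)): m²/(s²·K)
  ΔT (temperature change): K

Multiplying the contributions: [kg] · [m²/(s²·K)] · [K]
Adding exponents of each base unit: kg: 1, m: 2, s: -2
SI base units of heat: kg·m²/s²

Answer: kg·m²/s²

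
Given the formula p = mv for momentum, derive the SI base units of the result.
Units of each symbol in p = mv:
  m (mass): kg
  v (velocity): m/s

Multiplying the contributions: [kg] · [m/s]
Adding exponents of each base unit: kg: 1, m: 1, s: -1
SI base units of momentum: kg·m/s

Answer: kg·m/s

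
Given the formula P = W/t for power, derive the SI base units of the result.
Units of each symbol in P = W/t:
  W (work): kg·m²/s²
  t (time): s  → in the denominator, contributes 1/s

Multiplying the contributions: [kg·m²/s²] · [1/s]
Adding exponents of each base unit: kg: 1, m: 2, s: -3
SI base units of power: kg·m²/s³

Answer: kg·m²/s³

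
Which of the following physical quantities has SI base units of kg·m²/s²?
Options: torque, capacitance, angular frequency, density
Checking the SI base units of each option:
  torque (τ = Fr): kg·m²/s²  ✓ matches
  capacitance (C = Q/V): s⁴·A²/(kg·m²)  ✗
  angular frequency (ω = 2πf): 1/s  ✗
  density (ρ = m/V): kg/m³  ✗

Only torque has units kg·m²/s².

Answer: torque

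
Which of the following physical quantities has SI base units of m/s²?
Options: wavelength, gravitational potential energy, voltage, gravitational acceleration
Checking the SI base units of each option:
  wavelength (λ = v/f): m  ✗
  gravitational potential energy (U = -GMm/r): kg·m²/s²  ✗
  voltage (V = IR): kg·m²/(s³·A)  ✗
  gravitational acceleration (g = GM/r²): m/s²  ✓ matches

Only gravitational acceleration has units m/s².

Answer: gravitational acceleration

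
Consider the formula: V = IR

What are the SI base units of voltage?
Units of each symbol in V = IR:
  I (current): A
  R (resistance, in ohms): kg·m²/(s³·A²)

Multiplying the contributions: [A] · [kg·m²/(s³·A²)]
Adding exponents of each base unit: kg: 1, m: 2, s: -3, A: -1
SI base units of voltage: kg·m²/(s³·A)

Answer: kg·m²/(s³·A)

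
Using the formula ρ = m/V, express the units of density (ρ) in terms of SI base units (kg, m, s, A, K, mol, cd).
Units of each symbol in ρ = m/V:
  m (mass): kg
  V (volume): m³  → in the denominator, contributes 1/m³

Multiplying the contributions: [kg] · [1/m³]
Adding exponents of each base unit: kg: 1, m: -3
SI base units of density: kg/m³

Answer: kg/m³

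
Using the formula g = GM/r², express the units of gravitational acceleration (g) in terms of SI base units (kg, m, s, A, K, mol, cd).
Units of each symbol in g = GM/r²:
  G (gravitational constant): m³/(kg·s²)
  M (mass): kg
  r (distance): m  → to the power 2 in the denominator, contributes 1/m²

Multiplying the contributions: [m³/(kg·s²)] · [kg] · [1/m²]
Adding exponents of each base unit: m: 1, s: -2
SI base units of gravitational acceleration: m/s²

Answer: m/s²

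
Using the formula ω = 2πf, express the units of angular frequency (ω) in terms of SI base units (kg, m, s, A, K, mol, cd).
Units of each symbol in ω = 2πf:
  f (frequency): 1/s
  The factor 2π is dimensionless.

Multiplying the contributions: [1/s]
Adding exponents of each base unit: s: -1
SI base units of angular frequency: 1/s

Answer: 1/s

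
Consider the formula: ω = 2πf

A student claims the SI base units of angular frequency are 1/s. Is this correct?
Units of each symbol in ω = 2πf:
  f (frequency): 1/s
  The factor 2π is dimensionless.

Multiplying the contributions: [1/s]
Adding exponents of each base unit: s: -1
SI base units of angular frequency: 1/s

The claimed units 1/s match the derived units, so the claim is correct.

Answer: Yes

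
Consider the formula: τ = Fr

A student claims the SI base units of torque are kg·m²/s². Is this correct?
Units of each symbol in τ = Fr:
  F (force): kg·m/s²
  r (lever arm): m

Multiplying the contributions: [kg·m/s²] · [m]
Adding exponents of each base unit: kg: 1, m: 2, s: -2
SI base units of torque: kg·m²/s²

The claimed units kg·m²/s² match the derived units, so the claim is correct.

Answer: Yes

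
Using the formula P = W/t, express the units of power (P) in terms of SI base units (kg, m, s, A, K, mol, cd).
Units of each symbol in P = W/t:
  W (work): kg·m²/s²
  t (time): s  → in the denominator, contributes 1/s

Multiplying the contributions: [kg·m²/s²] · [1/s]
Adding exponents of each base unit: kg: 1, m: 2, s: -3
SI base units of power: kg·m²/s³

Answer: kg·m²/s³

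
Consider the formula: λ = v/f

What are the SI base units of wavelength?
Units of each symbol in λ = v/f:
  v (wave speed): m/s
  f (frequency): 1/s  → in the denominator, contributes s

Multiplying the contributions: [m/s] · [s]
Adding exponents of each base unit: m: 1
SI base units of wavelength: m

Answer: m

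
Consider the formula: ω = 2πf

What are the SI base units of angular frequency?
Units of each symbol in ω = 2πf:
  f (frequency): 1/s
  The factor 2π is dimensionless.

Multiplying the contributions: [1/s]
Adding exponents of each base unit: s: -1
SI base units of angular frequency: 1/s

Answer: 1/s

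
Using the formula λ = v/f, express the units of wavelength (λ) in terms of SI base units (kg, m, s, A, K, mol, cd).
Units of each symbol in λ = v/f:
  v (wave speed): m/s
  f (frequency): 1/s  → in the denominator, contributes s

Multiplying the contributions: [m/s] · [s]
Adding exponents of each base unit: m: 1
SI base units of wavelength: m

Answer: m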